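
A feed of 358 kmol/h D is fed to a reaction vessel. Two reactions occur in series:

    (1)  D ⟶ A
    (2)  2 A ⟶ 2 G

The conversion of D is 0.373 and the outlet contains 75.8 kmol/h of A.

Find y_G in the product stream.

0.161

Conversion of D: D consumed = 1ξ₁ = 0.373 × 358 → ξ₁ = 133.5 kmol/h.
A balance: n_A = 0 + 1ξ₁ − 2ξ₂ = 75.8 → ξ₂ = (1·133.5 − 75.8)/2 = 28.87 kmol/h.
Outlet amounts (n = n₀ + Σ ν·ξ):
  D: 358 − 1(133.5) = 224.5
  A: 0 + 1(133.5) − 2(28.87) = 75.8
  G: 0 + 2(28.87) = 57.73
Total out = 358 kmol/h; y_G = 57.73 / 358 = 0.1613.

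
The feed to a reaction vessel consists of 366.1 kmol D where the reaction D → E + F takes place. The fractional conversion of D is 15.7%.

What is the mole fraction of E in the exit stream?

D reacted = 0.157 × 366.1 = 57.48 kmol; ν_D = −1, so ξ = 57.48/1 = 57.48 kmol.
Outlet amounts (n = n₀ + ν ξ):
  D: 366.1 − 1(57.48) = 308.6
  E: 0 + 1(57.48) = 57.48
  F: 0 + 1(57.48) = 57.48
Total out = 423.6 kmol; y_E = 57.48 / 423.6 = 0.1357.

0.136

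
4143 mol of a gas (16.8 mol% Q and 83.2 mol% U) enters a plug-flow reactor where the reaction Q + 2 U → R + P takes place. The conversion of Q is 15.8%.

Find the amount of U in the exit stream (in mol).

3230 mol

Q reacted = 0.158 × 696 = 110 mol; ν_Q = −1, so ξ = 110/1 = 110 mol.
Outlet amounts (n = n₀ + ν ξ):
  Q: 696 − 1(110) = 586.1
  U: 3447 − 2(110) = 3227
  R: 0 + 1(110) = 110
  P: 0 + 1(110) = 110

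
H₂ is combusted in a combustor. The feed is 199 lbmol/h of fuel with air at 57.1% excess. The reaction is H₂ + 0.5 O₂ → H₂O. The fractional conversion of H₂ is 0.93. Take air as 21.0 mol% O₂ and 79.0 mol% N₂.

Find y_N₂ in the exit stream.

0.691

Stoichiometric O₂ = 0.5 × 199 = 99.5 lbmol/h; O₂ fed = 99.5 × 1.571 = 156.3 lbmol/h.
N₂ fed = 156.3 × 79/21 = 588 lbmol/h.
Fuel reacted = 0.93 × 199 → ξ = 185.1 lbmol/h.
Outlet (n = n₀ + ν ξ):
  H₂: 199 − 1(185.1) = 13.93
  O₂: 156.3 − 0.5(185.1) = 63.78
  N₂: 588 (inert)
  H₂O: 0 + 1(185.1) = 185.1
Total out = 850.8 lbmol/h; y_N₂ = 588 / 850.8 = 0.6911.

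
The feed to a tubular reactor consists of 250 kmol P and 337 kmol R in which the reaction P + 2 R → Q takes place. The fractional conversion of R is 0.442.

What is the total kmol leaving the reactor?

438 kmol

R reacted = 0.442 × 337 = 149 kmol; ν_R = −2, so ξ = 149/2 = 74.48 kmol.
Outlet amounts (n = n₀ + ν ξ):
  P: 250 − 1(74.48) = 175.5
  R: 337 − 2(74.48) = 188
  Q: 0 + 1(74.48) = 74.48
Total out = 175.5 + 188 + 74.48 = 438 kmol.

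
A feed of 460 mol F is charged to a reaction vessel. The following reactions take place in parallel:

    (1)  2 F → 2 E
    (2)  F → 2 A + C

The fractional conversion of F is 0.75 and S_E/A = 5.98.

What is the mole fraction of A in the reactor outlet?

Conversion of F: F consumed = 0.75 × 460 = 345 mol = 2ξ₁ + 1ξ₂.
Selectivity: 2ξ₁ / (2ξ₂) = 5.98 → ξ₁ = 5.98 ξ₂.
Substitute: (2·5.98 + 1) ξ₂ = 345 → ξ₂ = 26.62 mol, ξ₁ = 159.2 mol.
Outlet amounts (n = n₀ + Σ ν·ξ):
  F: 460 − 2(159.2) − 1(26.62) = 115
  E: 0 + 2(159.2) = 318.4
  A: 0 + 2(26.62) = 53.24
  C: 0 + 1(26.62) = 26.62
Total out = 513.2 mol; y_A = 53.24 / 513.2 = 0.1037.

0.104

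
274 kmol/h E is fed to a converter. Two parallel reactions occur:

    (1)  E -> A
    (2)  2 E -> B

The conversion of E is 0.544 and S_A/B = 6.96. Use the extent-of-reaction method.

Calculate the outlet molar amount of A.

Conversion of E: E consumed = 0.544 × 274 = 149.1 kmol/h = 1ξ₁ + 2ξ₂.
Selectivity: 1ξ₁ / (1ξ₂) = 6.96 → ξ₁ = 6.96 ξ₂.
Substitute: (1·6.96 + 2) ξ₂ = 149.1 → ξ₂ = 16.64 kmol/h, ξ₁ = 115.8 kmol/h.
Outlet amounts (n = n₀ + Σ ν·ξ):
  E: 274 − 1(115.8) − 2(16.64) = 124.9
  A: 0 + 1(115.8) = 115.8
  B: 0 + 1(16.64) = 16.64

116 kmol/h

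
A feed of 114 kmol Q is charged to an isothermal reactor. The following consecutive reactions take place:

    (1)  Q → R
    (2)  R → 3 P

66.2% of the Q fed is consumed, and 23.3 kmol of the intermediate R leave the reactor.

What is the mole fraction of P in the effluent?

Conversion of Q: Q consumed = 1ξ₁ = 0.662 × 114 → ξ₁ = 75.47 kmol.
R balance: n_R = 0 + 1ξ₁ − 1ξ₂ = 23.3 → ξ₂ = (1·75.47 − 23.3)/1 = 52.17 kmol.
Outlet amounts (n = n₀ + Σ ν·ξ):
  Q: 114 − 1(75.47) = 38.53
  R: 0 + 1(75.47) − 1(52.17) = 23.3
  P: 0 + 3(52.17) = 156.5
Total out = 218.3 kmol; y_P = 156.5 / 218.3 = 0.7168.

0.717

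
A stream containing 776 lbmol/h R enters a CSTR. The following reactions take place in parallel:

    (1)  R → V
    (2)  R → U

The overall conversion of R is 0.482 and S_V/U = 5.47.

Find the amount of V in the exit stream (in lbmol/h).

Conversion of R: R consumed = 0.482 × 776 = 374 lbmol/h = 1ξ₁ + 1ξ₂.
Selectivity: 1ξ₁ / (1ξ₂) = 5.47 → ξ₁ = 5.47 ξ₂.
Substitute: (1·5.47 + 1) ξ₂ = 374 → ξ₂ = 57.81 lbmol/h, ξ₁ = 316.2 lbmol/h.
Outlet amounts (n = n₀ + Σ ν·ξ):
  R: 776 − 1(316.2) − 1(57.81) = 402
  V: 0 + 1(316.2) = 316.2
  U: 0 + 1(57.81) = 57.81

316 lbmol/h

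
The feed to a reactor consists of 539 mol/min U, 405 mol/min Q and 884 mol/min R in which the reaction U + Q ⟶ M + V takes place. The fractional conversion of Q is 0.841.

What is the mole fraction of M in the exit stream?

Q reacted = 0.841 × 405 = 340.6 mol/min; ν_Q = −1, so ξ = 340.6/1 = 340.6 mol/min.
Outlet amounts (n = n₀ + ν ξ):
  U: 539 − 1(340.6) = 198.4
  Q: 405 − 1(340.6) = 64.4
  M: 0 + 1(340.6) = 340.6
  V: 0 + 1(340.6) = 340.6
  R: 884 (inert)
Total out = 1828 mol/min; y_M = 340.6 / 1828 = 0.1863.

0.186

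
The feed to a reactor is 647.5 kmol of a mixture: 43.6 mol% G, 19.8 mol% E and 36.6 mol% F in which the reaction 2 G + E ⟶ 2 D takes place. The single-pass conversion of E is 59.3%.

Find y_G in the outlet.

E reacted = 0.593 × 128.2 = 76.03 kmol; ν_E = −1, so ξ = 76.03/1 = 76.03 kmol.
Outlet amounts (n = n₀ + ν ξ):
  G: 282.3 − 2(76.03) = 130.3
  E: 128.2 − 1(76.03) = 52.18
  D: 0 + 2(76.03) = 152.1
  F: 237 (inert)
Total out = 571.5 kmol; y_G = 130.3 / 571.5 = 0.2279.

0.228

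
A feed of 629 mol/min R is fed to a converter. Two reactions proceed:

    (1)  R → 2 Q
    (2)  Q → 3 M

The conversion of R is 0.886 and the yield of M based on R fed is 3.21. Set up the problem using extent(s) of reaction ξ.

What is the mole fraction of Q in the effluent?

Conversion of R: R consumed = 1ξ₁ = 0.886 × 629 → ξ₁ = 557.3 mol/min.
Yield of M: 3ξ₂ / 629 = 3.21 → ξ₂ = 673 mol/min.
Outlet amounts (n = n₀ + Σ ν·ξ):
  R: 629 − 1(557.3) = 71.71
  Q: 0 + 2(557.3) − 1(673) = 441.6
  M: 0 + 3(673) = 2019
Total out = 2532 mol/min; y_Q = 441.6 / 2532 = 0.1744.

0.174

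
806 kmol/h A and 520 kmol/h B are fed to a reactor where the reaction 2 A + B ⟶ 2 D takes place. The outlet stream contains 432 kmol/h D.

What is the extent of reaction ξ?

For D: n = n₀ + 2ξ → 432 = 0 + 2ξ, giving ξ = 216 kmol/h.
Outlet amounts (n = n₀ + ν ξ):
  A: 806 − 2(216) = 374
  B: 520 − 1(216) = 304
  D: 0 + 2(216) = 432

ξ = 216 kmol/h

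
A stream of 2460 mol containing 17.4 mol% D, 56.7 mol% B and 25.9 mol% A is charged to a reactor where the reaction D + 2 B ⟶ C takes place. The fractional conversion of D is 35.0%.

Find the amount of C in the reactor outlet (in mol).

150 mol

D reacted = 0.35 × 428 = 149.8 mol; ν_D = −1, so ξ = 149.8/1 = 149.8 mol.
Outlet amounts (n = n₀ + ν ξ):
  D: 428 − 1(149.8) = 278.2
  B: 1395 − 2(149.8) = 1095
  C: 0 + 1(149.8) = 149.8
  A: 637.1 (inert)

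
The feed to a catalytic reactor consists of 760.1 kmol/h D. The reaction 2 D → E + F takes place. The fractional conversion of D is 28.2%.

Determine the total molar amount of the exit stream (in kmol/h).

760 kmol/h

D reacted = 0.282 × 760.1 = 214.3 kmol/h; ν_D = −2, so ξ = 214.3/2 = 107.2 kmol/h.
Outlet amounts (n = n₀ + ν ξ):
  D: 760.1 − 2(107.2) = 545.8
  E: 0 + 1(107.2) = 107.2
  F: 0 + 1(107.2) = 107.2
Total out = 545.8 + 107.2 + 107.2 = 760.1 kmol/h.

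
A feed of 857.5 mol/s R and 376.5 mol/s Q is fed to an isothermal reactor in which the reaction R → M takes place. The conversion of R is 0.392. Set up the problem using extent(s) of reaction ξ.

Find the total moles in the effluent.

1230 mol/s

R reacted = 0.392 × 857.5 = 336.1 mol/s; ν_R = −1, so ξ = 336.1/1 = 336.1 mol/s.
Outlet amounts (n = n₀ + ν ξ):
  R: 857.5 − 1(336.1) = 521.4
  M: 0 + 1(336.1) = 336.1
  Q: 376.5 (inert)
Total out = 521.4 + 336.1 + 376.5 = 1234 mol/s.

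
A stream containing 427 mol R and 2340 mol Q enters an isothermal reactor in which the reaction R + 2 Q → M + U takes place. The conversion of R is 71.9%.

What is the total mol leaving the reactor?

R reacted = 0.719 × 427 = 307 mol; ν_R = −1, so ξ = 307/1 = 307 mol.
Outlet amounts (n = n₀ + ν ξ):
  R: 427 − 1(307) = 120
  Q: 2340 − 2(307) = 1726
  M: 0 + 1(307) = 307
  U: 0 + 1(307) = 307
Total out = 120 + 1726 + 307 + 307 = 2460 mol.

2460 mol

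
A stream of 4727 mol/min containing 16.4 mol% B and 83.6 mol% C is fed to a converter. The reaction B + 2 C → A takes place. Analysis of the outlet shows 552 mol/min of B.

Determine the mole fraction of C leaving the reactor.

For B: n = n₀ − 1ξ → 552 = 775.2 − 1ξ, giving ξ = 223.2 mol/min.
Outlet amounts (n = n₀ + ν ξ):
  B: 775.2 − 1(223.2) = 552
  C: 3952 − 2(223.2) = 3505
  A: 0 + 1(223.2) = 223.2
Total out = 4281 mol/min; y_C = 3505 / 4281 = 0.8189.

0.819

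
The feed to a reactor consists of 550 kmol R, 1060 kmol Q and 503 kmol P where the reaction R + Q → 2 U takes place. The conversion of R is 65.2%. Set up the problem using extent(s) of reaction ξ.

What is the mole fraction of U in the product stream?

R reacted = 0.652 × 550 = 358.6 kmol; ν_R = −1, so ξ = 358.6/1 = 358.6 kmol.
Outlet amounts (n = n₀ + ν ξ):
  R: 550 − 1(358.6) = 191.4
  Q: 1060 − 1(358.6) = 701.4
  U: 0 + 2(358.6) = 717.2
  P: 503 (inert)
Total out = 2113 kmol; y_U = 717.2 / 2113 = 0.3394.

0.339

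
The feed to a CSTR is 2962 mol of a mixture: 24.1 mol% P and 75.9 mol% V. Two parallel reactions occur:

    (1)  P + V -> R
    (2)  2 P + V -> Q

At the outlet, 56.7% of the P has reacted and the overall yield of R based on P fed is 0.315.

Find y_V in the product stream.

0.756

Yield of R: 1ξ₁ / 713.8 = 0.315 → ξ₁ = 224.9 mol.
Conversion of P: 1ξ₁ + 2ξ₂ = 0.567 × 713.8 = 404.7 → ξ₂ = 89.94 mol.
Outlet amounts (n = n₀ + Σ ν·ξ):
  P: 713.8 − 1(224.9) − 2(89.94) = 309.1
  V: 2248 − 1(224.9) − 1(89.94) = 1933
  R: 0 + 1(224.9) = 224.9
  Q: 0 + 1(89.94) = 89.94
Total out = 2557 mol; y_V = 1933 / 2557 = 0.756.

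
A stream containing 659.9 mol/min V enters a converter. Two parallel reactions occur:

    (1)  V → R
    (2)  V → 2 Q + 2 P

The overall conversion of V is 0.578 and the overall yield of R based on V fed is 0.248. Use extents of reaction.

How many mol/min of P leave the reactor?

436 mol/min

Yield of R: 1ξ₁ / 659.9 = 0.248 → ξ₁ = 163.7 mol/min.
Conversion of V: 1ξ₁ + 1ξ₂ = 0.578 × 659.9 = 381.4 → ξ₂ = 217.8 mol/min.
Outlet amounts (n = n₀ + Σ ν·ξ):
  V: 659.9 − 1(163.7) − 1(217.8) = 278.5
  R: 0 + 1(163.7) = 163.7
  Q: 0 + 2(217.8) = 435.5
  P: 0 + 2(217.8) = 435.5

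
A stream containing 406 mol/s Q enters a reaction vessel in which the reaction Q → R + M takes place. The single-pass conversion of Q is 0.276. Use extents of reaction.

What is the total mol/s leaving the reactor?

518 mol/s

Q reacted = 0.276 × 406 = 112.1 mol/s; ν_Q = −1, so ξ = 112.1/1 = 112.1 mol/s.
Outlet amounts (n = n₀ + ν ξ):
  Q: 406 − 1(112.1) = 293.9
  R: 0 + 1(112.1) = 112.1
  M: 0 + 1(112.1) = 112.1
Total out = 293.9 + 112.1 + 112.1 = 518.1 mol/s.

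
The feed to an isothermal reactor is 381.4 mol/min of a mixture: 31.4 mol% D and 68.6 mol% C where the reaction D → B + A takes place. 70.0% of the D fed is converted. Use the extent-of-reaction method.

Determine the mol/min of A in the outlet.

D reacted = 0.7 × 119.8 = 83.83 mol/min; ν_D = −1, so ξ = 83.83/1 = 83.83 mol/min.
Outlet amounts (n = n₀ + ν ξ):
  D: 119.8 − 1(83.83) = 35.93
  B: 0 + 1(83.83) = 83.83
  A: 0 + 1(83.83) = 83.83
  C: 261.6 (inert)

83.8 mol/min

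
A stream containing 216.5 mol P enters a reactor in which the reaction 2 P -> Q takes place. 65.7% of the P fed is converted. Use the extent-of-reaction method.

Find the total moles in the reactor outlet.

145 mol

P reacted = 0.657 × 216.5 = 142.2 mol; ν_P = −2, so ξ = 142.2/2 = 71.12 mol.
Outlet amounts (n = n₀ + ν ξ):
  P: 216.5 − 2(71.12) = 74.26
  Q: 0 + 1(71.12) = 71.12
Total out = 74.26 + 71.12 = 145.4 mol.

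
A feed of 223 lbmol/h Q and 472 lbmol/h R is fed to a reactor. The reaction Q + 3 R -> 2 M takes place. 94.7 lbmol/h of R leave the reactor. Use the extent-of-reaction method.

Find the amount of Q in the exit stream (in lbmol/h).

97.2 lbmol/h

For R: n = n₀ − 3ξ → 94.7 = 472 − 3ξ, giving ξ = 125.8 lbmol/h.
Outlet amounts (n = n₀ + ν ξ):
  Q: 223 − 1(125.8) = 97.23
  R: 472 − 3(125.8) = 94.7
  M: 0 + 2(125.8) = 251.5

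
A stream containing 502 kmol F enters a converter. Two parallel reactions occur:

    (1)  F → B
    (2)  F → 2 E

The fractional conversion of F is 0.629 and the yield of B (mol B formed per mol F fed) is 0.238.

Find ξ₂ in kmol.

Yield of B: 1ξ₁ / 502 = 0.238 → ξ₁ = 119.5 kmol.
Conversion of F: 1ξ₁ + 1ξ₂ = 0.629 × 502 = 315.8 → ξ₂ = 196.3 kmol.
Outlet amounts (n = n₀ + Σ ν·ξ):
  F: 502 − 1(119.5) − 1(196.3) = 186.2
  B: 0 + 1(119.5) = 119.5
  E: 0 + 2(196.3) = 392.6

ξ₂ = 196 kmol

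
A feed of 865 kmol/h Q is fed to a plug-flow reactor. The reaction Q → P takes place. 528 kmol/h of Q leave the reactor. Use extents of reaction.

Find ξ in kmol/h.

ξ = 337 kmol/h

For Q: n = n₀ − 1ξ → 528 = 865 − 1ξ, giving ξ = 337 kmol/h.
Outlet amounts (n = n₀ + ν ξ):
  Q: 865 − 1(337) = 528
  P: 0 + 1(337) = 337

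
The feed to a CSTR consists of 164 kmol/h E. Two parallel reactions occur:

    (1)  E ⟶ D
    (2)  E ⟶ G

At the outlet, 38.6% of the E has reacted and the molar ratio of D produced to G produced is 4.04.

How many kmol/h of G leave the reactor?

Conversion of E: E consumed = 0.386 × 164 = 63.3 kmol/h = 1ξ₁ + 1ξ₂.
Selectivity: 1ξ₁ / (1ξ₂) = 4.04 → ξ₁ = 4.04 ξ₂.
Substitute: (1·4.04 + 1) ξ₂ = 63.3 → ξ₂ = 12.56 kmol/h, ξ₁ = 50.74 kmol/h.
Outlet amounts (n = n₀ + Σ ν·ξ):
  E: 164 − 1(50.74) − 1(12.56) = 100.7
  D: 0 + 1(50.74) = 50.74
  G: 0 + 1(12.56) = 12.56

12.6 kmol/h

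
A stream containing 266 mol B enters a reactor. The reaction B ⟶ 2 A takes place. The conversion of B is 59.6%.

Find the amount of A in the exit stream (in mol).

B reacted = 0.596 × 266 = 158.5 mol; ν_B = −1, so ξ = 158.5/1 = 158.5 mol.
Outlet amounts (n = n₀ + ν ξ):
  B: 266 − 1(158.5) = 107.5
  A: 0 + 2(158.5) = 317.1

317 mol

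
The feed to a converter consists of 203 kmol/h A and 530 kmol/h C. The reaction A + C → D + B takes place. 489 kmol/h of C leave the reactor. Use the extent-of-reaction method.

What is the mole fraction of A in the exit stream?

0.221

For C: n = n₀ − 1ξ → 489 = 530 − 1ξ, giving ξ = 41 kmol/h.
Outlet amounts (n = n₀ + ν ξ):
  A: 203 − 1(41) = 162
  C: 530 − 1(41) = 489
  D: 0 + 1(41) = 41
  B: 0 + 1(41) = 41
Total out = 733 kmol/h; y_A = 162 / 733 = 0.221.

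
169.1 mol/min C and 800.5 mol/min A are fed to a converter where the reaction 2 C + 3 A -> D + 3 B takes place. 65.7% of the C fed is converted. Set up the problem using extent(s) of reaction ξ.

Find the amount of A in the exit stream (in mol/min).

C reacted = 0.657 × 169.1 = 111.1 mol/min; ν_C = −2, so ξ = 111.1/2 = 55.55 mol/min.
Outlet amounts (n = n₀ + ν ξ):
  C: 169.1 − 2(55.55) = 58
  A: 800.5 − 3(55.55) = 633.9
  D: 0 + 1(55.55) = 55.55
  B: 0 + 3(55.55) = 166.6

634 mol/min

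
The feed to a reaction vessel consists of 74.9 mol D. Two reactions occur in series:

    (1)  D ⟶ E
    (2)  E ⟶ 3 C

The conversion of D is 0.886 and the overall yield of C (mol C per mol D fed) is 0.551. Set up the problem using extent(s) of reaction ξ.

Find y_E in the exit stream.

Conversion of D: D consumed = 1ξ₁ = 0.886 × 74.9 → ξ₁ = 66.36 mol.
Yield of C: 3ξ₂ / 74.9 = 0.551 → ξ₂ = 13.76 mol.
Outlet amounts (n = n₀ + Σ ν·ξ):
  D: 74.9 − 1(66.36) = 8.539
  E: 0 + 1(66.36) − 1(13.76) = 52.6
  C: 0 + 3(13.76) = 41.27
Total out = 102.4 mol; y_E = 52.6 / 102.4 = 0.5137.

0.514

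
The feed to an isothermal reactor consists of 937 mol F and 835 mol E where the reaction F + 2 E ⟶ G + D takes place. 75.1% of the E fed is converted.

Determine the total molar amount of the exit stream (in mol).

E reacted = 0.751 × 835 = 627.1 mol; ν_E = −2, so ξ = 627.1/2 = 313.5 mol.
Outlet amounts (n = n₀ + ν ξ):
  F: 937 − 1(313.5) = 623.5
  E: 835 − 2(313.5) = 207.9
  G: 0 + 1(313.5) = 313.5
  D: 0 + 1(313.5) = 313.5
Total out = 623.5 + 207.9 + 313.5 + 313.5 = 1458 mol.

1460 mol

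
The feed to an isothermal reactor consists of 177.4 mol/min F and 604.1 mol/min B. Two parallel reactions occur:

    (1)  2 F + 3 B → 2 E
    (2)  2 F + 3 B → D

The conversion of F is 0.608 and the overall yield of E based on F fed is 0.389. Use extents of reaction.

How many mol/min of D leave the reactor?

19.4 mol/min

Yield of E: 2ξ₁ / 177.4 = 0.389 → ξ₁ = 34.5 mol/min.
Conversion of F: 2ξ₁ + 2ξ₂ = 0.608 × 177.4 = 107.9 → ξ₂ = 19.43 mol/min.
Outlet amounts (n = n₀ + Σ ν·ξ):
  F: 177.4 − 2(34.5) − 2(19.43) = 69.54
  B: 604.1 − 3(34.5) − 3(19.43) = 442.3
  E: 0 + 2(34.5) = 69.01
  D: 0 + 1(19.43) = 19.43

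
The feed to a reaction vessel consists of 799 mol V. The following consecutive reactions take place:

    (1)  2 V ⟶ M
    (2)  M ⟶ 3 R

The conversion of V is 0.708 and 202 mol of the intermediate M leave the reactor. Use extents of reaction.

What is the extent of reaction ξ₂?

Conversion of V: V consumed = 2ξ₁ = 0.708 × 799 → ξ₁ = 282.8 mol.
M balance: n_M = 0 + 1ξ₁ − 1ξ₂ = 202 → ξ₂ = (1·282.8 − 202)/1 = 80.85 mol.
Outlet amounts (n = n₀ + Σ ν·ξ):
  V: 799 − 2(282.8) = 233.3
  M: 0 + 1(282.8) − 1(80.85) = 202
  R: 0 + 3(80.85) = 242.5

ξ₂ = 80.8 mol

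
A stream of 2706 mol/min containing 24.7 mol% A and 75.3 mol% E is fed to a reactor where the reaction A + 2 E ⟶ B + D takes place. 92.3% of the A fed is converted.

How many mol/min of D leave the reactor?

617 mol/min

A reacted = 0.923 × 668.4 = 616.9 mol/min; ν_A = −1, so ξ = 616.9/1 = 616.9 mol/min.
Outlet amounts (n = n₀ + ν ξ):
  A: 668.4 − 1(616.9) = 51.47
  E: 2038 − 2(616.9) = 803.8
  B: 0 + 1(616.9) = 616.9
  D: 0 + 1(616.9) = 616.9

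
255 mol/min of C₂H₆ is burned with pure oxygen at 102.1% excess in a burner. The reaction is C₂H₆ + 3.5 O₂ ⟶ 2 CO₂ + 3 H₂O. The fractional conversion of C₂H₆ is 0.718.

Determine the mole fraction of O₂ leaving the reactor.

Stoichiometric O₂ = 3.5 × 255 = 892.5 mol/min; O₂ fed = 892.5 × 2.021 = 1804 mol/min.
Fuel reacted = 0.718 × 255 → ξ = 183.1 mol/min.
Outlet (n = n₀ + ν ξ):
  C₂H₆: 255 − 1(183.1) = 71.91
  O₂: 1804 − 3.5(183.1) = 1163
  CO₂: 0 + 2(183.1) = 366.2
  H₂O: 0 + 3(183.1) = 549.3
Total out = 2150 mol/min; y_O₂ = 1163 / 2150 = 0.5408.

0.541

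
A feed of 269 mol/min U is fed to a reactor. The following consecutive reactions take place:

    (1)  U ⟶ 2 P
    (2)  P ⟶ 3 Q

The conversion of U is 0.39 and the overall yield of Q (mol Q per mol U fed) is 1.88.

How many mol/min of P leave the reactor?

Conversion of U: U consumed = 1ξ₁ = 0.39 × 269 → ξ₁ = 104.9 mol/min.
Yield of Q: 3ξ₂ / 269 = 1.88 → ξ₂ = 168.6 mol/min.
Outlet amounts (n = n₀ + Σ ν·ξ):
  U: 269 − 1(104.9) = 164.1
  P: 0 + 2(104.9) − 1(168.6) = 41.25
  Q: 0 + 3(168.6) = 505.7

41.2 mol/min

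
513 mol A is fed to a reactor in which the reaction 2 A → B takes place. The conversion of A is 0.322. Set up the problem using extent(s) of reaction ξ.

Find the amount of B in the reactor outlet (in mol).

82.6 mol

A reacted = 0.322 × 513 = 165.2 mol; ν_A = −2, so ξ = 165.2/2 = 82.59 mol.
Outlet amounts (n = n₀ + ν ξ):
  A: 513 − 2(82.59) = 347.8
  B: 0 + 1(82.59) = 82.59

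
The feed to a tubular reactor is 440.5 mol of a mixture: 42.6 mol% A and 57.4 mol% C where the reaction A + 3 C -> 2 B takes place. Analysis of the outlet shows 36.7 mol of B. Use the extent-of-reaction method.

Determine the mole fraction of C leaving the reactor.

0.49

For B: n = n₀ + 2ξ → 36.7 = 0 + 2ξ, giving ξ = 18.35 mol.
Outlet amounts (n = n₀ + ν ξ):
  A: 187.7 − 1(18.35) = 169.3
  C: 252.8 − 3(18.35) = 197.8
  B: 0 + 2(18.35) = 36.7
Total out = 403.8 mol; y_C = 197.8 / 403.8 = 0.4898.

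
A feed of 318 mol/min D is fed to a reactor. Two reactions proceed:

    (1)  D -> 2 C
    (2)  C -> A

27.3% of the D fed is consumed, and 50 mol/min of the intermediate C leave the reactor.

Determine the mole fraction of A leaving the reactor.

0.305

Conversion of D: D consumed = 1ξ₁ = 0.273 × 318 → ξ₁ = 86.81 mol/min.
C balance: n_C = 0 + 2ξ₁ − 1ξ₂ = 50 → ξ₂ = (2·86.81 − 50)/1 = 123.6 mol/min.
Outlet amounts (n = n₀ + Σ ν·ξ):
  D: 318 − 1(86.81) = 231.2
  C: 0 + 2(86.81) − 1(123.6) = 50
  A: 0 + 1(123.6) = 123.6
Total out = 404.8 mol/min; y_A = 123.6 / 404.8 = 0.3054.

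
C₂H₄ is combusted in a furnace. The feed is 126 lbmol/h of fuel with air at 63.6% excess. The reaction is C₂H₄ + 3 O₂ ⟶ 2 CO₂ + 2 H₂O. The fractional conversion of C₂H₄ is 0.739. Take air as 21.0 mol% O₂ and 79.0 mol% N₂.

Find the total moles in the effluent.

3070 lbmol/h

Stoichiometric O₂ = 3 × 126 = 378 lbmol/h; O₂ fed = 378 × 1.636 = 618.4 lbmol/h.
N₂ fed = 618.4 × 79/21 = 2326 lbmol/h.
Fuel reacted = 0.739 × 126 → ξ = 93.11 lbmol/h.
Outlet (n = n₀ + ν ξ):
  C₂H₄: 126 − 1(93.11) = 32.89
  O₂: 618.4 − 3(93.11) = 339.1
  N₂: 2326 (inert)
  CO₂: 0 + 2(93.11) = 186.2
  H₂O: 0 + 2(93.11) = 186.2
Total out = 32.89 + 339.1 + 2326 + 186.2 + 186.2 = 3071 lbmol/h.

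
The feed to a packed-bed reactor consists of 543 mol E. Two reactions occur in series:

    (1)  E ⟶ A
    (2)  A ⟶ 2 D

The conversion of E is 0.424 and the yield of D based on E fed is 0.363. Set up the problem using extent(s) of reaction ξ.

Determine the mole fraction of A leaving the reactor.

0.205

Conversion of E: E consumed = 1ξ₁ = 0.424 × 543 → ξ₁ = 230.2 mol.
Yield of D: 2ξ₂ / 543 = 0.363 → ξ₂ = 98.55 mol.
Outlet amounts (n = n₀ + Σ ν·ξ):
  E: 543 − 1(230.2) = 312.8
  A: 0 + 1(230.2) − 1(98.55) = 131.7
  D: 0 + 2(98.55) = 197.1
Total out = 641.6 mol; y_A = 131.7 / 641.6 = 0.2052.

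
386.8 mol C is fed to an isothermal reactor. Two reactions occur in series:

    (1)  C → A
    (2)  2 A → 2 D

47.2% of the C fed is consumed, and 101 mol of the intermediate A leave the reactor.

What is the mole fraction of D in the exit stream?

0.211

Conversion of C: C consumed = 1ξ₁ = 0.472 × 386.8 → ξ₁ = 182.6 mol.
A balance: n_A = 0 + 1ξ₁ − 2ξ₂ = 101 → ξ₂ = (1·182.6 − 101)/2 = 40.78 mol.
Outlet amounts (n = n₀ + Σ ν·ξ):
  C: 386.8 − 1(182.6) = 204.2
  A: 0 + 1(182.6) − 2(40.78) = 101
  D: 0 + 2(40.78) = 81.57
Total out = 386.8 mol; y_D = 81.57 / 386.8 = 0.2109.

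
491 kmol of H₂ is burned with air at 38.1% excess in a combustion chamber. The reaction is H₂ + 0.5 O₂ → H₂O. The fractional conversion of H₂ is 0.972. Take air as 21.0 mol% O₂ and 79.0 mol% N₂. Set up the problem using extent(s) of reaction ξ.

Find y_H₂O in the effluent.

Stoichiometric O₂ = 0.5 × 491 = 245.5 kmol; O₂ fed = 245.5 × 1.381 = 339 kmol.
N₂ fed = 339 × 79/21 = 1275 kmol.
Fuel reacted = 0.972 × 491 → ξ = 477.3 kmol.
Outlet (n = n₀ + ν ξ):
  H₂: 491 − 1(477.3) = 13.75
  O₂: 339 − 0.5(477.3) = 100.4
  N₂: 1275 (inert)
  H₂O: 0 + 1(477.3) = 477.3
Total out = 1867 kmol; y_H₂O = 477.3 / 1867 = 0.2556.

0.256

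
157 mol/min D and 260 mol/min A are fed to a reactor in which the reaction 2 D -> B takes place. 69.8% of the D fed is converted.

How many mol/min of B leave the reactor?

54.8 mol/min

D reacted = 0.698 × 157 = 109.6 mol/min; ν_D = −2, so ξ = 109.6/2 = 54.79 mol/min.
Outlet amounts (n = n₀ + ν ξ):
  D: 157 − 2(54.79) = 47.41
  B: 0 + 1(54.79) = 54.79
  A: 260 (inert)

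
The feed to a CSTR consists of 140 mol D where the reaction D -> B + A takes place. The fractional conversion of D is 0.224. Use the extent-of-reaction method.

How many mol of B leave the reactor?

31.4 mol

D reacted = 0.224 × 140 = 31.36 mol; ν_D = −1, so ξ = 31.36/1 = 31.36 mol.
Outlet amounts (n = n₀ + ν ξ):
  D: 140 − 1(31.36) = 108.6
  B: 0 + 1(31.36) = 31.36
  A: 0 + 1(31.36) = 31.36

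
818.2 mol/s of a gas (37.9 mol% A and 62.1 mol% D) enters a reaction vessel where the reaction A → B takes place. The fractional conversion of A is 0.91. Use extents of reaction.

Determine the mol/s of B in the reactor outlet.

A reacted = 0.91 × 310.1 = 282.2 mol/s; ν_A = −1, so ξ = 282.2/1 = 282.2 mol/s.
Outlet amounts (n = n₀ + ν ξ):
  A: 310.1 − 1(282.2) = 27.91
  B: 0 + 1(282.2) = 282.2
  D: 508.1 (inert)

282 mol/s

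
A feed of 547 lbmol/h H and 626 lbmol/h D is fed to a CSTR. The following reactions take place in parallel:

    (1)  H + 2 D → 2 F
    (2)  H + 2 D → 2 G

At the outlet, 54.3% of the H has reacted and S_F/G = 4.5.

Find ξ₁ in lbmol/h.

ξ₁ = 243 lbmol/h

Conversion of H: H consumed = 0.543 × 547 = 297 lbmol/h = 1ξ₁ + 1ξ₂.
Selectivity: 2ξ₁ / (2ξ₂) = 4.5 → ξ₁ = 4.5 ξ₂.
Substitute: (1·4.5 + 1) ξ₂ = 297 → ξ₂ = 54 lbmol/h, ξ₁ = 243 lbmol/h.
Outlet amounts (n = n₀ + Σ ν·ξ):
  H: 547 − 1(243) − 1(54) = 250
  D: 626 − 2(243) − 2(54) = 31.96
  F: 0 + 2(243) = 486
  G: 0 + 2(54) = 108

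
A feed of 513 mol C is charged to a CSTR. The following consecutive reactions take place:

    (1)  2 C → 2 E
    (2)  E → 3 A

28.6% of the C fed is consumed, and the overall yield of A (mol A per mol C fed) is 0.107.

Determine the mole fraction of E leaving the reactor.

Conversion of C: C consumed = 2ξ₁ = 0.286 × 513 → ξ₁ = 73.36 mol.
Yield of A: 3ξ₂ / 513 = 0.107 → ξ₂ = 18.3 mol.
Outlet amounts (n = n₀ + Σ ν·ξ):
  C: 513 − 2(73.36) = 366.3
  E: 0 + 2(73.36) − 1(18.3) = 128.4
  A: 0 + 3(18.3) = 54.89
Total out = 549.6 mol; y_E = 128.4 / 549.6 = 0.2337.

0.234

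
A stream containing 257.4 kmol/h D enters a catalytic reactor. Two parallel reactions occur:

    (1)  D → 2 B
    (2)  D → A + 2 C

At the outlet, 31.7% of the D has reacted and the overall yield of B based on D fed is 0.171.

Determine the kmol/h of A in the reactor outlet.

59.6 kmol/h

Yield of B: 2ξ₁ / 257.4 = 0.171 → ξ₁ = 22.01 kmol/h.
Conversion of D: 1ξ₁ + 1ξ₂ = 0.317 × 257.4 = 81.6 → ξ₂ = 59.59 kmol/h.
Outlet amounts (n = n₀ + Σ ν·ξ):
  D: 257.4 − 1(22.01) − 1(59.59) = 175.8
  B: 0 + 2(22.01) = 44.02
  A: 0 + 1(59.59) = 59.59
  C: 0 + 2(59.59) = 119.2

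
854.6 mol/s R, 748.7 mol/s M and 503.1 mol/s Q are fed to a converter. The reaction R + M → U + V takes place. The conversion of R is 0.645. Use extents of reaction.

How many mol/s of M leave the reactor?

197 mol/s

R reacted = 0.645 × 854.6 = 551.2 mol/s; ν_R = −1, so ξ = 551.2/1 = 551.2 mol/s.
Outlet amounts (n = n₀ + ν ξ):
  R: 854.6 − 1(551.2) = 303.4
  M: 748.7 − 1(551.2) = 197.5
  U: 0 + 1(551.2) = 551.2
  V: 0 + 1(551.2) = 551.2
  Q: 503.1 (inert)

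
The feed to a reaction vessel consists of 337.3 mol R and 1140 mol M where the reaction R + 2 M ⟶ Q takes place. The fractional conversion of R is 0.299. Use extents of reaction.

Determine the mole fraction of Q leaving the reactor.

R reacted = 0.299 × 337.3 = 100.9 mol; ν_R = −1, so ξ = 100.9/1 = 100.9 mol.
Outlet amounts (n = n₀ + ν ξ):
  R: 337.3 − 1(100.9) = 236.4
  M: 1140 − 2(100.9) = 938.3
  Q: 0 + 1(100.9) = 100.9
Total out = 1276 mol; y_Q = 100.9 / 1276 = 0.07906.

0.0791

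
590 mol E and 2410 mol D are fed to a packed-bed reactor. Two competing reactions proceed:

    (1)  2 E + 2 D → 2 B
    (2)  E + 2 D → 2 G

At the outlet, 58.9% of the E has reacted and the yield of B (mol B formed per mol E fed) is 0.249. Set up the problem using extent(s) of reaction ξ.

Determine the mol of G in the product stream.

401 mol

Yield of B: 2ξ₁ / 590 = 0.249 → ξ₁ = 73.45 mol.
Conversion of E: 2ξ₁ + 1ξ₂ = 0.589 × 590 = 347.5 → ξ₂ = 200.6 mol.
Outlet amounts (n = n₀ + Σ ν·ξ):
  E: 590 − 2(73.45) − 1(200.6) = 242.5
  D: 2410 − 2(73.45) − 2(200.6) = 1862
  B: 0 + 2(73.45) = 146.9
  G: 0 + 2(200.6) = 401.2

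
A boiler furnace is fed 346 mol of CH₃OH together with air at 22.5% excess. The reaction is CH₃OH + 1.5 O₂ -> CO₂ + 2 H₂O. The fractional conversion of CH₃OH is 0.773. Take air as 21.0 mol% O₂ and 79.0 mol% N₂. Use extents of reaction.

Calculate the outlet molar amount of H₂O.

535 mol

Stoichiometric O₂ = 1.5 × 346 = 519 mol; O₂ fed = 519 × 1.225 = 635.8 mol.
N₂ fed = 635.8 × 79/21 = 2392 mol.
Fuel reacted = 0.773 × 346 → ξ = 267.5 mol.
Outlet (n = n₀ + ν ξ):
  CH₃OH: 346 − 1(267.5) = 78.54
  O₂: 635.8 − 1.5(267.5) = 234.6
  N₂: 2392 (inert)
  CO₂: 0 + 1(267.5) = 267.5
  H₂O: 0 + 2(267.5) = 534.9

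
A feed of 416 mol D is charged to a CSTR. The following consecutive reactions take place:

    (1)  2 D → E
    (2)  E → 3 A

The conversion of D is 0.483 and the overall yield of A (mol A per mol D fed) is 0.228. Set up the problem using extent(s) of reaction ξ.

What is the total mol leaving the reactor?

379 mol

Conversion of D: D consumed = 2ξ₁ = 0.483 × 416 → ξ₁ = 100.5 mol.
Yield of A: 3ξ₂ / 416 = 0.228 → ξ₂ = 31.62 mol.
Outlet amounts (n = n₀ + Σ ν·ξ):
  D: 416 − 2(100.5) = 215.1
  E: 0 + 1(100.5) − 1(31.62) = 68.85
  A: 0 + 3(31.62) = 94.85
Total out = 215.1 + 68.85 + 94.85 = 378.8 mol.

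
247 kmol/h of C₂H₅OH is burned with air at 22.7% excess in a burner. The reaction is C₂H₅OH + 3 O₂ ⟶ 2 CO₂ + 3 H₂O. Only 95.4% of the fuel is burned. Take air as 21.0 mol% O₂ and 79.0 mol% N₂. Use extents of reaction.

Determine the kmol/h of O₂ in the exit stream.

202 kmol/h

Stoichiometric O₂ = 3 × 247 = 741 kmol/h; O₂ fed = 741 × 1.227 = 909.2 kmol/h.
N₂ fed = 909.2 × 79/21 = 3420 kmol/h.
Fuel reacted = 0.954 × 247 → ξ = 235.6 kmol/h.
Outlet (n = n₀ + ν ξ):
  C₂H₅OH: 247 − 1(235.6) = 11.36
  O₂: 909.2 − 3(235.6) = 202.3
  N₂: 3420 (inert)
  CO₂: 0 + 2(235.6) = 471.3
  H₂O: 0 + 3(235.6) = 706.9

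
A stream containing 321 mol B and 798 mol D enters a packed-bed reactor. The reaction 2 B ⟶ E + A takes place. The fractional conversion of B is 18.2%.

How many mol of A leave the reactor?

29.2 mol

B reacted = 0.182 × 321 = 58.42 mol; ν_B = −2, so ξ = 58.42/2 = 29.21 mol.
Outlet amounts (n = n₀ + ν ξ):
  B: 321 − 2(29.21) = 262.6
  E: 0 + 1(29.21) = 29.21
  A: 0 + 1(29.21) = 29.21
  D: 798 (inert)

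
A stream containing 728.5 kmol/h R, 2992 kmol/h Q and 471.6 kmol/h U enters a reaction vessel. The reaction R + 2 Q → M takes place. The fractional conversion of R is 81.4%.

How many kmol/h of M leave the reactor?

R reacted = 0.814 × 728.5 = 593 kmol/h; ν_R = −1, so ξ = 593/1 = 593 kmol/h.
Outlet amounts (n = n₀ + ν ξ):
  R: 728.5 − 1(593) = 135.5
  Q: 2992 − 2(593) = 1806
  M: 0 + 1(593) = 593
  U: 471.6 (inert)

593 kmol/h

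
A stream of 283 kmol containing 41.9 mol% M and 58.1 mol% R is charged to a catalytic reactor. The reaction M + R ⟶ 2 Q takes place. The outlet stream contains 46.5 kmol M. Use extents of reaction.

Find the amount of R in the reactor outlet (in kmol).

For M: n = n₀ − 1ξ → 46.5 = 118.6 − 1ξ, giving ξ = 72.08 kmol.
Outlet amounts (n = n₀ + ν ξ):
  M: 118.6 − 1(72.08) = 46.5
  R: 164.4 − 1(72.08) = 92.35
  Q: 0 + 2(72.08) = 144.2

92.3 kmol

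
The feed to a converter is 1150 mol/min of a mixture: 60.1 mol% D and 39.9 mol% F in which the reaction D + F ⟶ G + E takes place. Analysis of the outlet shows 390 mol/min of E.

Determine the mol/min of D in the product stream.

For E: n = n₀ + 1ξ → 390 = 0 + 1ξ, giving ξ = 390 mol/min.
Outlet amounts (n = n₀ + ν ξ):
  D: 691.1 − 1(390) = 301.1
  F: 458.9 − 1(390) = 68.85
  G: 0 + 1(390) = 390
  E: 0 + 1(390) = 390

301 mol/min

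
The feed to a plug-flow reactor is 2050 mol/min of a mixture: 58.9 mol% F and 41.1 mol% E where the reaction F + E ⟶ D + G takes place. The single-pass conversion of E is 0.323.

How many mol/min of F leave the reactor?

E reacted = 0.323 × 842.5 = 272.1 mol/min; ν_E = −1, so ξ = 272.1/1 = 272.1 mol/min.
Outlet amounts (n = n₀ + ν ξ):
  F: 1207 − 1(272.1) = 935.3
  E: 842.5 − 1(272.1) = 570.4
  D: 0 + 1(272.1) = 272.1
  G: 0 + 1(272.1) = 272.1

935 mol/min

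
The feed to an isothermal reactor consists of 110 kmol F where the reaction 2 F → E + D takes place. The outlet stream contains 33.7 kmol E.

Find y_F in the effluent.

For E: n = n₀ + 1ξ → 33.7 = 0 + 1ξ, giving ξ = 33.7 kmol.
Outlet amounts (n = n₀ + ν ξ):
  F: 110 − 2(33.7) = 42.6
  E: 0 + 1(33.7) = 33.7
  D: 0 + 1(33.7) = 33.7
Total out = 110 kmol; y_F = 42.6 / 110 = 0.3873.

0.387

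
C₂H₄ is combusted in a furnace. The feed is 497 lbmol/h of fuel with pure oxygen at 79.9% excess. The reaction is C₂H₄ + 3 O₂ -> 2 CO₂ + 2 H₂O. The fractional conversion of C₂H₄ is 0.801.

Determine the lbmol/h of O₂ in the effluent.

1490 lbmol/h

Stoichiometric O₂ = 3 × 497 = 1491 lbmol/h; O₂ fed = 1491 × 1.799 = 2682 lbmol/h.
Fuel reacted = 0.801 × 497 → ξ = 398.1 lbmol/h.
Outlet (n = n₀ + ν ξ):
  C₂H₄: 497 − 1(398.1) = 98.9
  O₂: 2682 − 3(398.1) = 1488
  CO₂: 0 + 2(398.1) = 796.2
  H₂O: 0 + 2(398.1) = 796.2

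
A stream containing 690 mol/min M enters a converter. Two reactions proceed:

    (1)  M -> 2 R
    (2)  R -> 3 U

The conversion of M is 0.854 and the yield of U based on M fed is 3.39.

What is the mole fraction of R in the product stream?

0.14

Conversion of M: M consumed = 1ξ₁ = 0.854 × 690 → ξ₁ = 589.3 mol/min.
Yield of U: 3ξ₂ / 690 = 3.39 → ξ₂ = 779.7 mol/min.
Outlet amounts (n = n₀ + Σ ν·ξ):
  M: 690 − 1(589.3) = 100.7
  R: 0 + 2(589.3) − 1(779.7) = 398.8
  U: 0 + 3(779.7) = 2339
Total out = 2839 mol/min; y_R = 398.8 / 2839 = 0.1405.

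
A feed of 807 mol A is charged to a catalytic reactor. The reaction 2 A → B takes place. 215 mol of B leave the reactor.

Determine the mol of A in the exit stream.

For B: n = n₀ + 1ξ → 215 = 0 + 1ξ, giving ξ = 215 mol.
Outlet amounts (n = n₀ + ν ξ):
  A: 807 − 2(215) = 377
  B: 0 + 1(215) = 215

377 mol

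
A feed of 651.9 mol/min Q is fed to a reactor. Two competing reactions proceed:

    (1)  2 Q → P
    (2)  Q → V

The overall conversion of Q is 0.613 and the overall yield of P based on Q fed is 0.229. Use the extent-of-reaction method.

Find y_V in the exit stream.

0.201

Yield of P: 1ξ₁ / 651.9 = 0.229 → ξ₁ = 149.3 mol/min.
Conversion of Q: 2ξ₁ + 1ξ₂ = 0.613 × 651.9 = 399.6 → ξ₂ = 101 mol/min.
Outlet amounts (n = n₀ + Σ ν·ξ):
  Q: 651.9 − 2(149.3) − 1(101) = 252.3
  P: 0 + 1(149.3) = 149.3
  V: 0 + 1(101) = 101
Total out = 502.6 mol/min; y_V = 101 / 502.6 = 0.201.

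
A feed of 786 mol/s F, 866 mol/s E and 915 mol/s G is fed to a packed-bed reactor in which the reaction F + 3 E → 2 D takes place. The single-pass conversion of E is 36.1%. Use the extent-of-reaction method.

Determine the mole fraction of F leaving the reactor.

0.289

E reacted = 0.361 × 866 = 312.6 mol/s; ν_E = −3, so ξ = 312.6/3 = 104.2 mol/s.
Outlet amounts (n = n₀ + ν ξ):
  F: 786 − 1(104.2) = 681.8
  E: 866 − 3(104.2) = 553.4
  D: 0 + 2(104.2) = 208.4
  G: 915 (inert)
Total out = 2359 mol/s; y_F = 681.8 / 2359 = 0.2891.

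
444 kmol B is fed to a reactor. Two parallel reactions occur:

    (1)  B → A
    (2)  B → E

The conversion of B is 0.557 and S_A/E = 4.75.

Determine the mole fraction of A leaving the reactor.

0.46

Conversion of B: B consumed = 0.557 × 444 = 247.3 kmol = 1ξ₁ + 1ξ₂.
Selectivity: 1ξ₁ / (1ξ₂) = 4.75 → ξ₁ = 4.75 ξ₂.
Substitute: (1·4.75 + 1) ξ₂ = 247.3 → ξ₂ = 43.01 kmol, ξ₁ = 204.3 kmol.
Outlet amounts (n = n₀ + Σ ν·ξ):
  B: 444 − 1(204.3) − 1(43.01) = 196.7
  A: 0 + 1(204.3) = 204.3
  E: 0 + 1(43.01) = 43.01
Total out = 444 kmol; y_A = 204.3 / 444 = 0.4601.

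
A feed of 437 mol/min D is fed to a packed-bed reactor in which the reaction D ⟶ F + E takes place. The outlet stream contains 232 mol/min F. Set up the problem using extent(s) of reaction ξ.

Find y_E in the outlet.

For F: n = n₀ + 1ξ → 232 = 0 + 1ξ, giving ξ = 232 mol/min.
Outlet amounts (n = n₀ + ν ξ):
  D: 437 − 1(232) = 205
  F: 0 + 1(232) = 232
  E: 0 + 1(232) = 232
Total out = 669 mol/min; y_E = 232 / 669 = 0.3468.

0.347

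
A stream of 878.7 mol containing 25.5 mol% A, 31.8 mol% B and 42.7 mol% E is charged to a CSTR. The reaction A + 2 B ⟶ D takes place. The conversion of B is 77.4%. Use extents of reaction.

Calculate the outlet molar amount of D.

B reacted = 0.774 × 279.4 = 216.3 mol; ν_B = −2, so ξ = 216.3/2 = 108.1 mol.
Outlet amounts (n = n₀ + ν ξ):
  A: 224.1 − 1(108.1) = 115.9
  B: 279.4 − 2(108.1) = 63.15
  D: 0 + 1(108.1) = 108.1
  E: 375.2 (inert)

108 mol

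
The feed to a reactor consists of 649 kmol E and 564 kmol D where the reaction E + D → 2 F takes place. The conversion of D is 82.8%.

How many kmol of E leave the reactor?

D reacted = 0.828 × 564 = 467 kmol; ν_D = −1, so ξ = 467/1 = 467 kmol.
Outlet amounts (n = n₀ + ν ξ):
  E: 649 − 1(467) = 182
  D: 564 − 1(467) = 97.01
  F: 0 + 2(467) = 934

182 kmol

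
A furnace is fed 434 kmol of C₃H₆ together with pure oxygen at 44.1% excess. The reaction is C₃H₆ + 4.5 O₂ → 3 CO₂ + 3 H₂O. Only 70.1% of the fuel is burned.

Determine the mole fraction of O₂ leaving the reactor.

Stoichiometric O₂ = 4.5 × 434 = 1953 kmol; O₂ fed = 1953 × 1.441 = 2814 kmol.
Fuel reacted = 0.701 × 434 → ξ = 304.2 kmol.
Outlet (n = n₀ + ν ξ):
  C₃H₆: 434 − 1(304.2) = 129.8
  O₂: 2814 − 4.5(304.2) = 1445
  CO₂: 0 + 3(304.2) = 912.7
  H₂O: 0 + 3(304.2) = 912.7
Total out = 3400 kmol; y_O₂ = 1445 / 3400 = 0.425.

0.425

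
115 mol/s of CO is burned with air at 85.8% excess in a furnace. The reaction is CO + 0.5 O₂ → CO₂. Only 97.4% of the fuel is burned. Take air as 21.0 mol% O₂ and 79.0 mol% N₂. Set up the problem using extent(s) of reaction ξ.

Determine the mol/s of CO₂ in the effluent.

112 mol/s

Stoichiometric O₂ = 0.5 × 115 = 57.5 mol/s; O₂ fed = 57.5 × 1.858 = 106.8 mol/s.
N₂ fed = 106.8 × 79/21 = 401.9 mol/s.
Fuel reacted = 0.974 × 115 → ξ = 112 mol/s.
Outlet (n = n₀ + ν ξ):
  CO: 115 − 1(112) = 2.99
  O₂: 106.8 − 0.5(112) = 50.83
  N₂: 401.9 (inert)
  CO₂: 0 + 1(112) = 112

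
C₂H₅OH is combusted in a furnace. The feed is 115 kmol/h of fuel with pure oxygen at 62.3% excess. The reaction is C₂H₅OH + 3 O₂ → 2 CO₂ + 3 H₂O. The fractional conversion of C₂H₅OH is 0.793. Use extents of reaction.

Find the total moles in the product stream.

Stoichiometric O₂ = 3 × 115 = 345 kmol/h; O₂ fed = 345 × 1.623 = 559.9 kmol/h.
Fuel reacted = 0.793 × 115 → ξ = 91.2 kmol/h.
Outlet (n = n₀ + ν ξ):
  C₂H₅OH: 115 − 1(91.2) = 23.8
  O₂: 559.9 − 3(91.2) = 286.3
  CO₂: 0 + 2(91.2) = 182.4
  H₂O: 0 + 3(91.2) = 273.6
Total out = 23.8 + 286.3 + 182.4 + 273.6 = 766.1 kmol/h.

766 kmol/h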